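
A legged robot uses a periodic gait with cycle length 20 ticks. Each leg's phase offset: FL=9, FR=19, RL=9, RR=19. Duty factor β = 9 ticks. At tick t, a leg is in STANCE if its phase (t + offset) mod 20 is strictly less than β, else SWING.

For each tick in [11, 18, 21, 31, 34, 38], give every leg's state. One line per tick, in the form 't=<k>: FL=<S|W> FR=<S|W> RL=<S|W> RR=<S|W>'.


t=11: phase=(0,10,0,10) vs β=9 → FL=S FR=W RL=S RR=W
t=18: phase=(7,17,7,17) vs β=9 → FL=S FR=W RL=S RR=W
t=21: phase=(10,0,10,0) vs β=9 → FL=W FR=S RL=W RR=S
t=31: phase=(0,10,0,10) vs β=9 → FL=S FR=W RL=S RR=W
t=34: phase=(3,13,3,13) vs β=9 → FL=S FR=W RL=S RR=W
t=38: phase=(7,17,7,17) vs β=9 → FL=S FR=W RL=S RR=W

t=11: FL=S FR=W RL=S RR=W
t=18: FL=S FR=W RL=S RR=W
t=21: FL=W FR=S RL=W RR=S
t=31: FL=S FR=W RL=S RR=W
t=34: FL=S FR=W RL=S RR=W
t=38: FL=S FR=W RL=S RR=W


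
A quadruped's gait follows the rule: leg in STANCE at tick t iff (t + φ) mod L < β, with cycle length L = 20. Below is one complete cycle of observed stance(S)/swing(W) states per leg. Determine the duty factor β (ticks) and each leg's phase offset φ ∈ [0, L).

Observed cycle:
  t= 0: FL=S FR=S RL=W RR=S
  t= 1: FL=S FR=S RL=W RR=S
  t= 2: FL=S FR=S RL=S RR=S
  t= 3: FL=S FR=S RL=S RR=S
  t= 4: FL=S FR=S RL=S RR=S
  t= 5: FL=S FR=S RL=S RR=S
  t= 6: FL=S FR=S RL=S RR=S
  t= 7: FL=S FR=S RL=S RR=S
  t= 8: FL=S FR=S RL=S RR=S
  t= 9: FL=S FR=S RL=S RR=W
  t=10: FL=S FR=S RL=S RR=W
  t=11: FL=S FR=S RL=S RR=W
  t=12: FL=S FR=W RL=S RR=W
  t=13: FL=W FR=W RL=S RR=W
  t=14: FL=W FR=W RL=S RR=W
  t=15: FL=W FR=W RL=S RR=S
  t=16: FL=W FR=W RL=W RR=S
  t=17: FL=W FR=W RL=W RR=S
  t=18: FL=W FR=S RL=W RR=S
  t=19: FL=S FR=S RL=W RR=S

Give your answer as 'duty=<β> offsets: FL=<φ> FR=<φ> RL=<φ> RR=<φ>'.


duty=14 offsets: FL=1 FR=2 RL=18 RR=5

duty β = stance ticks per leg = 14
FL: stance ticks = 14; W→S at t=19 → φ=1
FR: stance ticks = 14; W→S at t=18 → φ=2
RL: stance ticks = 14; W→S at t=2 → φ=18
RR: stance ticks = 14; W→S at t=15 → φ=5


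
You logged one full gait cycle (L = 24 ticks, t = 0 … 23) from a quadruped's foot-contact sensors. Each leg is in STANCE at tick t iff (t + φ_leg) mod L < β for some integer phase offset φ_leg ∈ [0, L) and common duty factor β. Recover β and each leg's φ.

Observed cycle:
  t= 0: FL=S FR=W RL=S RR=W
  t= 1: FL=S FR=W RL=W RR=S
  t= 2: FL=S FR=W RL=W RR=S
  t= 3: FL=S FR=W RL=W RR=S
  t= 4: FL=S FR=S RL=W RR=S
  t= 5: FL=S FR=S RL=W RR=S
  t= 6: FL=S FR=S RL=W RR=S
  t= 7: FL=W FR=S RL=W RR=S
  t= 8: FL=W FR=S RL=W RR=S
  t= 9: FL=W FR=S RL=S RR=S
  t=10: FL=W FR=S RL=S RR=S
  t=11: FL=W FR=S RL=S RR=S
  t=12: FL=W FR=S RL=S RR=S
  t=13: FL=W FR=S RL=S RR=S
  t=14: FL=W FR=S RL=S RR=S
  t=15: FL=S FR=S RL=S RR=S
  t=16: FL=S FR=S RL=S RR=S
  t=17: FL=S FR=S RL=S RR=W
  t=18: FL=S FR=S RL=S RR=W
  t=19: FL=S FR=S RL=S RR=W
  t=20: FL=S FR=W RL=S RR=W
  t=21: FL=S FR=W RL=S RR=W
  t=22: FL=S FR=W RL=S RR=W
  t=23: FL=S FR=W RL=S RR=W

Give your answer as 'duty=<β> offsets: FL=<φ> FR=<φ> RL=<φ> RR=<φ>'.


duty=16 offsets: FL=9 FR=20 RL=15 RR=23

duty β = stance ticks per leg = 16
FL: stance ticks = 16; W→S at t=15 → φ=9
FR: stance ticks = 16; W→S at t=4 → φ=20
RL: stance ticks = 16; W→S at t=9 → φ=15
RR: stance ticks = 16; W→S at t=1 → φ=23


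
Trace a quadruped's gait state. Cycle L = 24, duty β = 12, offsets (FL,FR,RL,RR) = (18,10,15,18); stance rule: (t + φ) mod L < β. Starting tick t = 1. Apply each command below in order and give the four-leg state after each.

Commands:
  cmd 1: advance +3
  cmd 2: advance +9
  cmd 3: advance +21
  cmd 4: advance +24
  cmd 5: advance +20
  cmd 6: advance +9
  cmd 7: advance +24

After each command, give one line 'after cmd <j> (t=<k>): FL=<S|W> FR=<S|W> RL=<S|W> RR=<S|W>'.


start t=1: FL=W FR=S RL=W RR=W
cmd 1: advance +3 → t=4, phase=(22,14,19,22) → FL=W FR=W RL=W RR=W
cmd 2: advance +9 → t=13, phase=(7,23,4,7) → FL=S FR=W RL=S RR=S
cmd 3: advance +21 → t=34, phase=(4,20,1,4) → FL=S FR=W RL=S RR=S
cmd 4: advance +24 → t=58, phase=(4,20,1,4) → FL=S FR=W RL=S RR=S
cmd 5: advance +20 → t=78, phase=(0,16,21,0) → FL=S FR=W RL=W RR=S
cmd 6: advance +9 → t=87, phase=(9,1,6,9) → FL=S FR=S RL=S RR=S
cmd 7: advance +24 → t=111, phase=(9,1,6,9) → FL=S FR=S RL=S RR=S

after cmd 1 (t=4): FL=W FR=W RL=W RR=W
after cmd 2 (t=13): FL=S FR=W RL=S RR=S
after cmd 3 (t=34): FL=S FR=W RL=S RR=S
after cmd 4 (t=58): FL=S FR=W RL=S RR=S
after cmd 5 (t=78): FL=S FR=W RL=W RR=S
after cmd 6 (t=87): FL=S FR=S RL=S RR=S
after cmd 7 (t=111): FL=S FR=S RL=S RR=S


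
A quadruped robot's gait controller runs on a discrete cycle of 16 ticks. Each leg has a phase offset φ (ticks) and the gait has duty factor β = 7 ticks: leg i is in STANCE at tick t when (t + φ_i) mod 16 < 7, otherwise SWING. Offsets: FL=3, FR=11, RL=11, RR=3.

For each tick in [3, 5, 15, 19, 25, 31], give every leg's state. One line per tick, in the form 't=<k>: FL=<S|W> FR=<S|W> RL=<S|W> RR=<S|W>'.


t=3: phase=(6,14,14,6) vs β=7 → FL=S FR=W RL=W RR=S
t=5: phase=(8,0,0,8) vs β=7 → FL=W FR=S RL=S RR=W
t=15: phase=(2,10,10,2) vs β=7 → FL=S FR=W RL=W RR=S
t=19: phase=(6,14,14,6) vs β=7 → FL=S FR=W RL=W RR=S
t=25: phase=(12,4,4,12) vs β=7 → FL=W FR=S RL=S RR=W
t=31: phase=(2,10,10,2) vs β=7 → FL=S FR=W RL=W RR=S

t=3: FL=S FR=W RL=W RR=S
t=5: FL=W FR=S RL=S RR=W
t=15: FL=S FR=W RL=W RR=S
t=19: FL=S FR=W RL=W RR=S
t=25: FL=W FR=S RL=S RR=W
t=31: FL=S FR=W RL=W RR=S


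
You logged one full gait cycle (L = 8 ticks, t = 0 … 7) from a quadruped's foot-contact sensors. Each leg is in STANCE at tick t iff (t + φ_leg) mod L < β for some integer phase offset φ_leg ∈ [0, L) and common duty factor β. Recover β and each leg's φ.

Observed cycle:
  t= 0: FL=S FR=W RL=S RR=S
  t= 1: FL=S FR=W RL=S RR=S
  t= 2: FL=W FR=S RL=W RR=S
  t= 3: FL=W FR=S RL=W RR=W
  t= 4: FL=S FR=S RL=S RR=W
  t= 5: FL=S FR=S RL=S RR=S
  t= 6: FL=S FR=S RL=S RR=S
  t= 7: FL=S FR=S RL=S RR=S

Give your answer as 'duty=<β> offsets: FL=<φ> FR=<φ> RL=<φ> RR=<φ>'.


duty=6 offsets: FL=4 FR=6 RL=4 RR=3

duty β = stance ticks per leg = 6
FL: stance ticks = 6; W→S at t=4 → φ=4
FR: stance ticks = 6; W→S at t=2 → φ=6
RL: stance ticks = 6; W→S at t=4 → φ=4
RR: stance ticks = 6; W→S at t=5 → φ=3


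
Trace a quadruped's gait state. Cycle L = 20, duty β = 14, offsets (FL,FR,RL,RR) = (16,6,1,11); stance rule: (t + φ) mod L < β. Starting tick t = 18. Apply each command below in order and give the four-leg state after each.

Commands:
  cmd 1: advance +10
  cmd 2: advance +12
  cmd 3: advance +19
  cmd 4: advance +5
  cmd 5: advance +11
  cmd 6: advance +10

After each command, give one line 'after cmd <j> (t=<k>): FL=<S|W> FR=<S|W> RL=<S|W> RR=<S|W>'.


after cmd 1 (t=28): FL=S FR=W RL=S RR=W
after cmd 2 (t=40): FL=W FR=S RL=S RR=S
after cmd 3 (t=59): FL=W FR=S RL=S RR=S
after cmd 4 (t=64): FL=S FR=S RL=S RR=W
after cmd 5 (t=75): FL=S FR=S RL=W RR=S
after cmd 6 (t=85): FL=S FR=S RL=S RR=W

start t=18: FL=W FR=S RL=W RR=S
cmd 1: advance +10 → t=28, phase=(4,14,9,19) → FL=S FR=W RL=S RR=W
cmd 2: advance +12 → t=40, phase=(16,6,1,11) → FL=W FR=S RL=S RR=S
cmd 3: advance +19 → t=59, phase=(15,5,0,10) → FL=W FR=S RL=S RR=S
cmd 4: advance +5 → t=64, phase=(0,10,5,15) → FL=S FR=S RL=S RR=W
cmd 5: advance +11 → t=75, phase=(11,1,16,6) → FL=S FR=S RL=W RR=S
cmd 6: advance +10 → t=85, phase=(1,11,6,16) → FL=S FR=S RL=S RR=W


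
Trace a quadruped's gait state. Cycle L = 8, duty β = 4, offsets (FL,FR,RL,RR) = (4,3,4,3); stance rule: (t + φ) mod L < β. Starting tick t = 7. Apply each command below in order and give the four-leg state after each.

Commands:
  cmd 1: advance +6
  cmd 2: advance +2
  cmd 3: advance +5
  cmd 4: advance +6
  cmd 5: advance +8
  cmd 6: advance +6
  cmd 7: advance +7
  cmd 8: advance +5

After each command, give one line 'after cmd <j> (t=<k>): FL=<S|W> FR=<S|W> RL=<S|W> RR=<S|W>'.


after cmd 1 (t=13): FL=S FR=S RL=S RR=S
after cmd 2 (t=15): FL=S FR=S RL=S RR=S
after cmd 3 (t=20): FL=S FR=W RL=S RR=W
after cmd 4 (t=26): FL=W FR=W RL=W RR=W
after cmd 5 (t=34): FL=W FR=W RL=W RR=W
after cmd 6 (t=40): FL=W FR=S RL=W RR=S
after cmd 7 (t=47): FL=S FR=S RL=S RR=S
after cmd 8 (t=52): FL=S FR=W RL=S RR=W

start t=7: FL=S FR=S RL=S RR=S
cmd 1: advance +6 → t=13, phase=(1,0,1,0) → FL=S FR=S RL=S RR=S
cmd 2: advance +2 → t=15, phase=(3,2,3,2) → FL=S FR=S RL=S RR=S
cmd 3: advance +5 → t=20, phase=(0,7,0,7) → FL=S FR=W RL=S RR=W
cmd 4: advance +6 → t=26, phase=(6,5,6,5) → FL=W FR=W RL=W RR=W
cmd 5: advance +8 → t=34, phase=(6,5,6,5) → FL=W FR=W RL=W RR=W
cmd 6: advance +6 → t=40, phase=(4,3,4,3) → FL=W FR=S RL=W RR=S
cmd 7: advance +7 → t=47, phase=(3,2,3,2) → FL=S FR=S RL=S RR=S
cmd 8: advance +5 → t=52, phase=(0,7,0,7) → FL=S FR=W RL=S RR=W


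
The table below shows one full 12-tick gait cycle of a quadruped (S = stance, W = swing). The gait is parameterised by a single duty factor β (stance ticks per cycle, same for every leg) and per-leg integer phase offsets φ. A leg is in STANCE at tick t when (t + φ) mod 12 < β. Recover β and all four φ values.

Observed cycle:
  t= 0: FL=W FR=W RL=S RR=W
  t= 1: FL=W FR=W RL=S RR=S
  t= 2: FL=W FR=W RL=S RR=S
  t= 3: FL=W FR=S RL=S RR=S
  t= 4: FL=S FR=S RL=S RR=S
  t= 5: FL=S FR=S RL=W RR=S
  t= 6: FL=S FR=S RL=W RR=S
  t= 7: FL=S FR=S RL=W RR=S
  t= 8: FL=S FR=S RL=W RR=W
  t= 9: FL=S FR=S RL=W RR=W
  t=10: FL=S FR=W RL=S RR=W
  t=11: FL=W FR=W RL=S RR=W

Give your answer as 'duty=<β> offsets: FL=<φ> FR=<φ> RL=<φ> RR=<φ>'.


duty=7 offsets: FL=8 FR=9 RL=2 RR=11

duty β = stance ticks per leg = 7
FL: stance ticks = 7; W→S at t=4 → φ=8
FR: stance ticks = 7; W→S at t=3 → φ=9
RL: stance ticks = 7; W→S at t=10 → φ=2
RR: stance ticks = 7; W→S at t=1 → φ=11


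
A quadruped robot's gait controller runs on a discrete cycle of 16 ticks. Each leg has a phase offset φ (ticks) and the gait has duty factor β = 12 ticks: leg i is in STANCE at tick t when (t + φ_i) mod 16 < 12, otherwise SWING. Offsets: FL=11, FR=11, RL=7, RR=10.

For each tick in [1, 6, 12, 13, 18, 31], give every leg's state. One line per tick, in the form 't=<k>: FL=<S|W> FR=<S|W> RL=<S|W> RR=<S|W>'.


t=1: phase=(12,12,8,11) vs β=12 → FL=W FR=W RL=S RR=S
t=6: phase=(1,1,13,0) vs β=12 → FL=S FR=S RL=W RR=S
t=12: phase=(7,7,3,6) vs β=12 → FL=S FR=S RL=S RR=S
t=13: phase=(8,8,4,7) vs β=12 → FL=S FR=S RL=S RR=S
t=18: phase=(13,13,9,12) vs β=12 → FL=W FR=W RL=S RR=W
t=31: phase=(10,10,6,9) vs β=12 → FL=S FR=S RL=S RR=S

t=1: FL=W FR=W RL=S RR=S
t=6: FL=S FR=S RL=W RR=S
t=12: FL=S FR=S RL=S RR=S
t=13: FL=S FR=S RL=S RR=S
t=18: FL=W FR=W RL=S RR=W
t=31: FL=S FR=S RL=S RR=S


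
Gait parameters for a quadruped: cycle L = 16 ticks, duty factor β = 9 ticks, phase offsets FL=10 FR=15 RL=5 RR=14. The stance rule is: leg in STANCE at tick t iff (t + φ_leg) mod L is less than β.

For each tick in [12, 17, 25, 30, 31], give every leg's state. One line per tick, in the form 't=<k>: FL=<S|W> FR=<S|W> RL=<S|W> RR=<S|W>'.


t=12: FL=S FR=W RL=S RR=W
t=17: FL=W FR=S RL=S RR=W
t=25: FL=S FR=S RL=W RR=S
t=30: FL=S FR=W RL=S RR=W
t=31: FL=W FR=W RL=S RR=W

t=12: phase=(6,11,1,10) vs β=9 → FL=S FR=W RL=S RR=W
t=17: phase=(11,0,6,15) vs β=9 → FL=W FR=S RL=S RR=W
t=25: phase=(3,8,14,7) vs β=9 → FL=S FR=S RL=W RR=S
t=30: phase=(8,13,3,12) vs β=9 → FL=S FR=W RL=S RR=W
t=31: phase=(9,14,4,13) vs β=9 → FL=W FR=W RL=S RR=W


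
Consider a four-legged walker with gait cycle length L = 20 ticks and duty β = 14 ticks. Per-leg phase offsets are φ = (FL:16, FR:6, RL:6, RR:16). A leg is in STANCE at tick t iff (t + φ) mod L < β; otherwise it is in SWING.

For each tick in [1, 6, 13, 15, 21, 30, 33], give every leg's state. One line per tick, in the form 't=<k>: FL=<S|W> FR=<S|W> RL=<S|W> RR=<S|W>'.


t=1: phase=(17,7,7,17) vs β=14 → FL=W FR=S RL=S RR=W
t=6: phase=(2,12,12,2) vs β=14 → FL=S FR=S RL=S RR=S
t=13: phase=(9,19,19,9) vs β=14 → FL=S FR=W RL=W RR=S
t=15: phase=(11,1,1,11) vs β=14 → FL=S FR=S RL=S RR=S
t=21: phase=(17,7,7,17) vs β=14 → FL=W FR=S RL=S RR=W
t=30: phase=(6,16,16,6) vs β=14 → FL=S FR=W RL=W RR=S
t=33: phase=(9,19,19,9) vs β=14 → FL=S FR=W RL=W RR=S

t=1: FL=W FR=S RL=S RR=W
t=6: FL=S FR=S RL=S RR=S
t=13: FL=S FR=W RL=W RR=S
t=15: FL=S FR=S RL=S RR=S
t=21: FL=W FR=S RL=S RR=W
t=30: FL=S FR=W RL=W RR=S
t=33: FL=S FR=W RL=W RR=S


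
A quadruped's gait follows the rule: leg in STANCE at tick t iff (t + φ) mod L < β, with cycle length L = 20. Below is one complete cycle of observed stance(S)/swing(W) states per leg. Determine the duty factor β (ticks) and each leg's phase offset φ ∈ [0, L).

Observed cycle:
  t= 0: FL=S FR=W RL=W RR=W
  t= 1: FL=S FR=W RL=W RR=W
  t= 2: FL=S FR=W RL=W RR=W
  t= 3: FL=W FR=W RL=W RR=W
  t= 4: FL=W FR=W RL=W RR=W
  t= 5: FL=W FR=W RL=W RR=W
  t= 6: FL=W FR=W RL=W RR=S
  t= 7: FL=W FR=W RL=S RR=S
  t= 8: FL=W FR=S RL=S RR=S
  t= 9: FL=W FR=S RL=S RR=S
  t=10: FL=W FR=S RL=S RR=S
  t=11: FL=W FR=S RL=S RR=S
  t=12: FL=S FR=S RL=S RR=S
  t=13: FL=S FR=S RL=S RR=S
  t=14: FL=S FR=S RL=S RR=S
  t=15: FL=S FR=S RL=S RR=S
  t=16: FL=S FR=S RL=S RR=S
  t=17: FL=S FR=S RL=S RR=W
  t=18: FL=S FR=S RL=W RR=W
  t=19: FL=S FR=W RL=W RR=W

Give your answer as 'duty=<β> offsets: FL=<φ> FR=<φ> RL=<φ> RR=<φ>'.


duty β = stance ticks per leg = 11
FL: stance ticks = 11; W→S at t=12 → φ=8
FR: stance ticks = 11; W→S at t=8 → φ=12
RL: stance ticks = 11; W→S at t=7 → φ=13
RR: stance ticks = 11; W→S at t=6 → φ=14

duty=11 offsets: FL=8 FR=12 RL=13 RR=14


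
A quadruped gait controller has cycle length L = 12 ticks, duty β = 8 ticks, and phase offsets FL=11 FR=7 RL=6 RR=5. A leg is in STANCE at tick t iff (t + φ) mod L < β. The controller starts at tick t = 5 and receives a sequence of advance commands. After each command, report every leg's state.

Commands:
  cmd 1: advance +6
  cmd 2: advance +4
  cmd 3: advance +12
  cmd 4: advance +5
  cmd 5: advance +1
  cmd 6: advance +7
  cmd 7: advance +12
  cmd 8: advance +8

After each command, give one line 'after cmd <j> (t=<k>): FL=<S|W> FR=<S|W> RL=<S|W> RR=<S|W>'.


start t=5: FL=S FR=S RL=W RR=W
cmd 1: advance +6 → t=11, phase=(10,6,5,4) → FL=W FR=S RL=S RR=S
cmd 2: advance +4 → t=15, phase=(2,10,9,8) → FL=S FR=W RL=W RR=W
cmd 3: advance +12 → t=27, phase=(2,10,9,8) → FL=S FR=W RL=W RR=W
cmd 4: advance +5 → t=32, phase=(7,3,2,1) → FL=S FR=S RL=S RR=S
cmd 5: advance +1 → t=33, phase=(8,4,3,2) → FL=W FR=S RL=S RR=S
cmd 6: advance +7 → t=40, phase=(3,11,10,9) → FL=S FR=W RL=W RR=W
cmd 7: advance +12 → t=52, phase=(3,11,10,9) → FL=S FR=W RL=W RR=W
cmd 8: advance +8 → t=60, phase=(11,7,6,5) → FL=W FR=S RL=S RR=S

after cmd 1 (t=11): FL=W FR=S RL=S RR=S
after cmd 2 (t=15): FL=S FR=W RL=W RR=W
after cmd 3 (t=27): FL=S FR=W RL=W RR=W
after cmd 4 (t=32): FL=S FR=S RL=S RR=S
after cmd 5 (t=33): FL=W FR=S RL=S RR=S
after cmd 6 (t=40): FL=S FR=W RL=W RR=W
after cmd 7 (t=52): FL=S FR=W RL=W RR=W
after cmd 8 (t=60): FL=W FR=S RL=S RR=S


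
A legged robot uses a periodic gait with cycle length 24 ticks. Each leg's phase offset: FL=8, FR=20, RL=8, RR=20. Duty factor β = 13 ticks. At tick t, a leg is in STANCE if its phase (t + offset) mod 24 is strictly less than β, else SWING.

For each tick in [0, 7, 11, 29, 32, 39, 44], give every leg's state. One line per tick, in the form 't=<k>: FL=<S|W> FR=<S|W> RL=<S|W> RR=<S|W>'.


t=0: phase=(8,20,8,20) vs β=13 → FL=S FR=W RL=S RR=W
t=7: phase=(15,3,15,3) vs β=13 → FL=W FR=S RL=W RR=S
t=11: phase=(19,7,19,7) vs β=13 → FL=W FR=S RL=W RR=S
t=29: phase=(13,1,13,1) vs β=13 → FL=W FR=S RL=W RR=S
t=32: phase=(16,4,16,4) vs β=13 → FL=W FR=S RL=W RR=S
t=39: phase=(23,11,23,11) vs β=13 → FL=W FR=S RL=W RR=S
t=44: phase=(4,16,4,16) vs β=13 → FL=S FR=W RL=S RR=W

t=0: FL=S FR=W RL=S RR=W
t=7: FL=W FR=S RL=W RR=S
t=11: FL=W FR=S RL=W RR=S
t=29: FL=W FR=S RL=W RR=S
t=32: FL=W FR=S RL=W RR=S
t=39: FL=W FR=S RL=W RR=S
t=44: FL=S FR=W RL=S RR=W


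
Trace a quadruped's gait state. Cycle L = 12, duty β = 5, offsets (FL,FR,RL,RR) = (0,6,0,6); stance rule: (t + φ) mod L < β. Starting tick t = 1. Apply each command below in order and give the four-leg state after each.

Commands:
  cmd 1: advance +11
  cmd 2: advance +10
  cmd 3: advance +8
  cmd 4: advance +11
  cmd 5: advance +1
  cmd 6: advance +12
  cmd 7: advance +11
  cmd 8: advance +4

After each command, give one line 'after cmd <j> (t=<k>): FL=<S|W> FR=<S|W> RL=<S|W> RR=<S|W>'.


after cmd 1 (t=12): FL=S FR=W RL=S RR=W
after cmd 2 (t=22): FL=W FR=S RL=W RR=S
after cmd 3 (t=30): FL=W FR=S RL=W RR=S
after cmd 4 (t=41): FL=W FR=W RL=W RR=W
after cmd 5 (t=42): FL=W FR=S RL=W RR=S
after cmd 6 (t=54): FL=W FR=S RL=W RR=S
after cmd 7 (t=65): FL=W FR=W RL=W RR=W
after cmd 8 (t=69): FL=W FR=S RL=W RR=S

start t=1: FL=S FR=W RL=S RR=W
cmd 1: advance +11 → t=12, phase=(0,6,0,6) → FL=S FR=W RL=S RR=W
cmd 2: advance +10 → t=22, phase=(10,4,10,4) → FL=W FR=S RL=W RR=S
cmd 3: advance +8 → t=30, phase=(6,0,6,0) → FL=W FR=S RL=W RR=S
cmd 4: advance +11 → t=41, phase=(5,11,5,11) → FL=W FR=W RL=W RR=W
cmd 5: advance +1 → t=42, phase=(6,0,6,0) → FL=W FR=S RL=W RR=S
cmd 6: advance +12 → t=54, phase=(6,0,6,0) → FL=W FR=S RL=W RR=S
cmd 7: advance +11 → t=65, phase=(5,11,5,11) → FL=W FR=W RL=W RR=W
cmd 8: advance +4 → t=69, phase=(9,3,9,3) → FL=W FR=S RL=W RR=S


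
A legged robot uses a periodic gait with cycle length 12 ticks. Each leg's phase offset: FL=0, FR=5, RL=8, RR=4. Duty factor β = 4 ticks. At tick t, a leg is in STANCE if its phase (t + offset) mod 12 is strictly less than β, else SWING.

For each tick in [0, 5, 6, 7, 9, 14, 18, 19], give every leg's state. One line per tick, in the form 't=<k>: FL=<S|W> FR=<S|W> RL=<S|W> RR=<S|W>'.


t=0: FL=S FR=W RL=W RR=W
t=5: FL=W FR=W RL=S RR=W
t=6: FL=W FR=W RL=S RR=W
t=7: FL=W FR=S RL=S RR=W
t=9: FL=W FR=S RL=W RR=S
t=14: FL=S FR=W RL=W RR=W
t=18: FL=W FR=W RL=S RR=W
t=19: FL=W FR=S RL=S RR=W

t=0: phase=(0,5,8,4) vs β=4 → FL=S FR=W RL=W RR=W
t=5: phase=(5,10,1,9) vs β=4 → FL=W FR=W RL=S RR=W
t=6: phase=(6,11,2,10) vs β=4 → FL=W FR=W RL=S RR=W
t=7: phase=(7,0,3,11) vs β=4 → FL=W FR=S RL=S RR=W
t=9: phase=(9,2,5,1) vs β=4 → FL=W FR=S RL=W RR=S
t=14: phase=(2,7,10,6) vs β=4 → FL=S FR=W RL=W RR=W
t=18: phase=(6,11,2,10) vs β=4 → FL=W FR=W RL=S RR=W
t=19: phase=(7,0,3,11) vs β=4 → FL=W FR=S RL=S RR=W


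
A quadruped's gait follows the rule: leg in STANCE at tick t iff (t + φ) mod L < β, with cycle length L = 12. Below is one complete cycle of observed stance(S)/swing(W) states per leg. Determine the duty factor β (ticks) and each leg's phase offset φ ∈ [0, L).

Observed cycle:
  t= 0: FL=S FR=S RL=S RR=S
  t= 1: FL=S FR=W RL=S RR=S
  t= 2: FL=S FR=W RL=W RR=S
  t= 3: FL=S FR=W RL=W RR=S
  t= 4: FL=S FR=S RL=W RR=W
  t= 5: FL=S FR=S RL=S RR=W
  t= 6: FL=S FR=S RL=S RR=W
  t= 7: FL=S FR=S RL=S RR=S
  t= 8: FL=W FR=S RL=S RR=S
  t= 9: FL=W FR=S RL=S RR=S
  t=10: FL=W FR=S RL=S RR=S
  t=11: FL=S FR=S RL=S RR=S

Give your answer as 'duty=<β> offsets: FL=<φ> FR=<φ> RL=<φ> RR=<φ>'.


duty β = stance ticks per leg = 9
FL: stance ticks = 9; W→S at t=11 → φ=1
FR: stance ticks = 9; W→S at t=4 → φ=8
RL: stance ticks = 9; W→S at t=5 → φ=7
RR: stance ticks = 9; W→S at t=7 → φ=5

duty=9 offsets: FL=1 FR=8 RL=7 RR=5


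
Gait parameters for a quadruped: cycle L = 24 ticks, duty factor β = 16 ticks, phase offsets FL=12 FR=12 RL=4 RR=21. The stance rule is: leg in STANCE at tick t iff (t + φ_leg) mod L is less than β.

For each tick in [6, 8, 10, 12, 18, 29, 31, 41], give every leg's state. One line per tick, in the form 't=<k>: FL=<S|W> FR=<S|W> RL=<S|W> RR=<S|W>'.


t=6: FL=W FR=W RL=S RR=S
t=8: FL=W FR=W RL=S RR=S
t=10: FL=W FR=W RL=S RR=S
t=12: FL=S FR=S RL=W RR=S
t=18: FL=S FR=S RL=W RR=S
t=29: FL=W FR=W RL=S RR=S
t=31: FL=W FR=W RL=S RR=S
t=41: FL=S FR=S RL=W RR=S

t=6: phase=(18,18,10,3) vs β=16 → FL=W FR=W RL=S RR=S
t=8: phase=(20,20,12,5) vs β=16 → FL=W FR=W RL=S RR=S
t=10: phase=(22,22,14,7) vs β=16 → FL=W FR=W RL=S RR=S
t=12: phase=(0,0,16,9) vs β=16 → FL=S FR=S RL=W RR=S
t=18: phase=(6,6,22,15) vs β=16 → FL=S FR=S RL=W RR=S
t=29: phase=(17,17,9,2) vs β=16 → FL=W FR=W RL=S RR=S
t=31: phase=(19,19,11,4) vs β=16 → FL=W FR=W RL=S RR=S
t=41: phase=(5,5,21,14) vs β=16 → FL=S FR=S RL=W RR=S


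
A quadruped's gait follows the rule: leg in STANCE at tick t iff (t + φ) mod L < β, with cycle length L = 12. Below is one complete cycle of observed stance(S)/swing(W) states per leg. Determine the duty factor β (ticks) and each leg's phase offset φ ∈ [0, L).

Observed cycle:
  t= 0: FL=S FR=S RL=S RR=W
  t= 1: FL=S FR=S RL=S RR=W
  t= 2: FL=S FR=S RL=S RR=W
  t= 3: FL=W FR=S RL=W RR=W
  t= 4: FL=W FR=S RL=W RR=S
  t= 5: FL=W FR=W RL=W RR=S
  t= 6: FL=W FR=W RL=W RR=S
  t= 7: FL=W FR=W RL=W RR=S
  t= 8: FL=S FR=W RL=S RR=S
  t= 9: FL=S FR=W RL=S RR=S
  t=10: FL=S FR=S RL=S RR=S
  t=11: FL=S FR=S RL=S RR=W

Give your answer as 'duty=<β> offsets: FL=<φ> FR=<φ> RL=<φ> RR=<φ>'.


duty=7 offsets: FL=4 FR=2 RL=4 RR=8

duty β = stance ticks per leg = 7
FL: stance ticks = 7; W→S at t=8 → φ=4
FR: stance ticks = 7; W→S at t=10 → φ=2
RL: stance ticks = 7; W→S at t=8 → φ=4
RR: stance ticks = 7; W→S at t=4 → φ=8


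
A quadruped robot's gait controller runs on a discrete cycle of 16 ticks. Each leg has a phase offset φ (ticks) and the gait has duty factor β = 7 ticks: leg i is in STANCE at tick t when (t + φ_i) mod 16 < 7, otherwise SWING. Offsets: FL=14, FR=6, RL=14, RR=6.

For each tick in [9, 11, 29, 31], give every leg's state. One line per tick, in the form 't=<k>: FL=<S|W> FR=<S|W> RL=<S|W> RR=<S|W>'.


t=9: phase=(7,15,7,15) vs β=7 → FL=W FR=W RL=W RR=W
t=11: phase=(9,1,9,1) vs β=7 → FL=W FR=S RL=W RR=S
t=29: phase=(11,3,11,3) vs β=7 → FL=W FR=S RL=W RR=S
t=31: phase=(13,5,13,5) vs β=7 → FL=W FR=S RL=W RR=S

t=9: FL=W FR=W RL=W RR=W
t=11: FL=W FR=S RL=W RR=S
t=29: FL=W FR=S RL=W RR=S
t=31: FL=W FR=S RL=W RR=S


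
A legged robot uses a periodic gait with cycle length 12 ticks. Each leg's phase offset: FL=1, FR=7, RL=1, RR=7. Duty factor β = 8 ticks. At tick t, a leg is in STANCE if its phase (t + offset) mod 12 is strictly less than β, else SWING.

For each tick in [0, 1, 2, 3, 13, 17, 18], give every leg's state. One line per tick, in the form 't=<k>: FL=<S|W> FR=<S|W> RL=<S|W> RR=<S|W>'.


t=0: FL=S FR=S RL=S RR=S
t=1: FL=S FR=W RL=S RR=W
t=2: FL=S FR=W RL=S RR=W
t=3: FL=S FR=W RL=S RR=W
t=13: FL=S FR=W RL=S RR=W
t=17: FL=S FR=S RL=S RR=S
t=18: FL=S FR=S RL=S RR=S

t=0: phase=(1,7,1,7) vs β=8 → FL=S FR=S RL=S RR=S
t=1: phase=(2,8,2,8) vs β=8 → FL=S FR=W RL=S RR=W
t=2: phase=(3,9,3,9) vs β=8 → FL=S FR=W RL=S RR=W
t=3: phase=(4,10,4,10) vs β=8 → FL=S FR=W RL=S RR=W
t=13: phase=(2,8,2,8) vs β=8 → FL=S FR=W RL=S RR=W
t=17: phase=(6,0,6,0) vs β=8 → FL=S FR=S RL=S RR=S
t=18: phase=(7,1,7,1) vs β=8 → FL=S FR=S RL=S RR=S


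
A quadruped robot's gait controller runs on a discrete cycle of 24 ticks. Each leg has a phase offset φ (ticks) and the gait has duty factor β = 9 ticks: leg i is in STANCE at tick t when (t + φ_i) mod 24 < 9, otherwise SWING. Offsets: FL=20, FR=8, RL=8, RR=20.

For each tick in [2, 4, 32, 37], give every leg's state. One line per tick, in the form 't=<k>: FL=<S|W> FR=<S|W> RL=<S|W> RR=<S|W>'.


t=2: phase=(22,10,10,22) vs β=9 → FL=W FR=W RL=W RR=W
t=4: phase=(0,12,12,0) vs β=9 → FL=S FR=W RL=W RR=S
t=32: phase=(4,16,16,4) vs β=9 → FL=S FR=W RL=W RR=S
t=37: phase=(9,21,21,9) vs β=9 → FL=W FR=W RL=W RR=W

t=2: FL=W FR=W RL=W RR=W
t=4: FL=S FR=W RL=W RR=S
t=32: FL=S FR=W RL=W RR=S
t=37: FL=W FR=W RL=W RR=W


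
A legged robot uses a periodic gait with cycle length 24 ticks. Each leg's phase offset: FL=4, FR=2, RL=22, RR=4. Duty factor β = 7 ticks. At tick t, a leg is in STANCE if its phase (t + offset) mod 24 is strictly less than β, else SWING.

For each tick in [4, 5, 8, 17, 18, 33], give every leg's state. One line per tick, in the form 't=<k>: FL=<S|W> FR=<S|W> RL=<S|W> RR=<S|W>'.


t=4: FL=W FR=S RL=S RR=W
t=5: FL=W FR=W RL=S RR=W
t=8: FL=W FR=W RL=S RR=W
t=17: FL=W FR=W RL=W RR=W
t=18: FL=W FR=W RL=W RR=W
t=33: FL=W FR=W RL=W RR=W

t=4: phase=(8,6,2,8) vs β=7 → FL=W FR=S RL=S RR=W
t=5: phase=(9,7,3,9) vs β=7 → FL=W FR=W RL=S RR=W
t=8: phase=(12,10,6,12) vs β=7 → FL=W FR=W RL=S RR=W
t=17: phase=(21,19,15,21) vs β=7 → FL=W FR=W RL=W RR=W
t=18: phase=(22,20,16,22) vs β=7 → FL=W FR=W RL=W RR=W
t=33: phase=(13,11,7,13) vs β=7 → FL=W FR=W RL=W RR=W


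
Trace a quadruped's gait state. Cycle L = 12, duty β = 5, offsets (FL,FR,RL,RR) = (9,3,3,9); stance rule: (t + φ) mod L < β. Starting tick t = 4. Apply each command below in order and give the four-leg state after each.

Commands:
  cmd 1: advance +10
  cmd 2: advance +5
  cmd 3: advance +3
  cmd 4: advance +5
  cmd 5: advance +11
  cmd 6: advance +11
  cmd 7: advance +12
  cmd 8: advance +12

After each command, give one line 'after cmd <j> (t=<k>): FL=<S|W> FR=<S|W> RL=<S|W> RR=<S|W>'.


after cmd 1 (t=14): FL=W FR=W RL=W RR=W
after cmd 2 (t=19): FL=S FR=W RL=W RR=S
after cmd 3 (t=22): FL=W FR=S RL=S RR=W
after cmd 4 (t=27): FL=S FR=W RL=W RR=S
after cmd 5 (t=38): FL=W FR=W RL=W RR=W
after cmd 6 (t=49): FL=W FR=S RL=S RR=W
after cmd 7 (t=61): FL=W FR=S RL=S RR=W
after cmd 8 (t=73): FL=W FR=S RL=S RR=W

start t=4: FL=S FR=W RL=W RR=S
cmd 1: advance +10 → t=14, phase=(11,5,5,11) → FL=W FR=W RL=W RR=W
cmd 2: advance +5 → t=19, phase=(4,10,10,4) → FL=S FR=W RL=W RR=S
cmd 3: advance +3 → t=22, phase=(7,1,1,7) → FL=W FR=S RL=S RR=W
cmd 4: advance +5 → t=27, phase=(0,6,6,0) → FL=S FR=W RL=W RR=S
cmd 5: advance +11 → t=38, phase=(11,5,5,11) → FL=W FR=W RL=W RR=W
cmd 6: advance +11 → t=49, phase=(10,4,4,10) → FL=W FR=S RL=S RR=W
cmd 7: advance +12 → t=61, phase=(10,4,4,10) → FL=W FR=S RL=S RR=W
cmd 8: advance +12 → t=73, phase=(10,4,4,10) → FL=W FR=S RL=S RR=W


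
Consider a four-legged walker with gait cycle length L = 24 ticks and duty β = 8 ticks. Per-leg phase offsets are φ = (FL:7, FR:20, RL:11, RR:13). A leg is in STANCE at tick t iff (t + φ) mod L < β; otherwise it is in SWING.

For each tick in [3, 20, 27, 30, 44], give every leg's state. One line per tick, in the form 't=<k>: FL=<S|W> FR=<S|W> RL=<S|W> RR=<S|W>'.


t=3: FL=W FR=W RL=W RR=W
t=20: FL=S FR=W RL=S RR=W
t=27: FL=W FR=W RL=W RR=W
t=30: FL=W FR=S RL=W RR=W
t=44: FL=S FR=W RL=S RR=W

t=3: phase=(10,23,14,16) vs β=8 → FL=W FR=W RL=W RR=W
t=20: phase=(3,16,7,9) vs β=8 → FL=S FR=W RL=S RR=W
t=27: phase=(10,23,14,16) vs β=8 → FL=W FR=W RL=W RR=W
t=30: phase=(13,2,17,19) vs β=8 → FL=W FR=S RL=W RR=W
t=44: phase=(3,16,7,9) vs β=8 → FL=S FR=W RL=S RR=W


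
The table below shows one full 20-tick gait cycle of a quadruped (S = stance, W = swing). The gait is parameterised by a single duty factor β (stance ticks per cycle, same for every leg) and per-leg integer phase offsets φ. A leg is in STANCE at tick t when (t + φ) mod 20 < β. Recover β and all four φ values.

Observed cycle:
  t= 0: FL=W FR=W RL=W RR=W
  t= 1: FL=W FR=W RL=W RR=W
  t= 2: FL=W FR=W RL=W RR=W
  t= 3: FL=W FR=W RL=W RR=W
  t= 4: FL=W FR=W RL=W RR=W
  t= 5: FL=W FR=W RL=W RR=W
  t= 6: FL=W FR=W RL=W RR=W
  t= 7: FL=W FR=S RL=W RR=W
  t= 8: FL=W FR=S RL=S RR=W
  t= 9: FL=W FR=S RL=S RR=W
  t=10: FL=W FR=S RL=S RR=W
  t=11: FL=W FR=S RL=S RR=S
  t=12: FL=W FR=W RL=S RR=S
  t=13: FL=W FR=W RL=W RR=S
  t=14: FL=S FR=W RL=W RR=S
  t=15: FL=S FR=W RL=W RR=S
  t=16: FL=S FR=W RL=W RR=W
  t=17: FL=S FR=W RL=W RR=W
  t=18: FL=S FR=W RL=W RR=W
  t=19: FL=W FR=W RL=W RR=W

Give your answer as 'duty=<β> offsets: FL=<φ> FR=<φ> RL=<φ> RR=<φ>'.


duty β = stance ticks per leg = 5
FL: stance ticks = 5; W→S at t=14 → φ=6
FR: stance ticks = 5; W→S at t=7 → φ=13
RL: stance ticks = 5; W→S at t=8 → φ=12
RR: stance ticks = 5; W→S at t=11 → φ=9

duty=5 offsets: FL=6 FR=13 RL=12 RR=9


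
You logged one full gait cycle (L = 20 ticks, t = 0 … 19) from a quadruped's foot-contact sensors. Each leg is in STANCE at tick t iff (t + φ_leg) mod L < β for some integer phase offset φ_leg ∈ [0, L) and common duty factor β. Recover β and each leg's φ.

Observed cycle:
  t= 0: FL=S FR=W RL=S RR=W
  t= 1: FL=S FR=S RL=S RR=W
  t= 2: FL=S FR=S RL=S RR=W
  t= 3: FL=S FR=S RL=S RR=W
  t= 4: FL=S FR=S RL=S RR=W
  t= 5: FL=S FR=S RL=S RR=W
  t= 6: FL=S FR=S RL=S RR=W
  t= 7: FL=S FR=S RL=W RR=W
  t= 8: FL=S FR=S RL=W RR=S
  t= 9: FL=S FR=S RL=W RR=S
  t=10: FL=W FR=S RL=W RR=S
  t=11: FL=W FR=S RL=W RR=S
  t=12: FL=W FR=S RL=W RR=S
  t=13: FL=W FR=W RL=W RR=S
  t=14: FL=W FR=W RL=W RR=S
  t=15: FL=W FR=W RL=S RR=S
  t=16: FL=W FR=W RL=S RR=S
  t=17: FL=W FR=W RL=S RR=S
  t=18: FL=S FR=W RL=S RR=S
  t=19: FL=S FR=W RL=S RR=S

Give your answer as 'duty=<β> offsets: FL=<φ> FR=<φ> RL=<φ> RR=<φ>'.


duty β = stance ticks per leg = 12
FL: stance ticks = 12; W→S at t=18 → φ=2
FR: stance ticks = 12; W→S at t=1 → φ=19
RL: stance ticks = 12; W→S at t=15 → φ=5
RR: stance ticks = 12; W→S at t=8 → φ=12

duty=12 offsets: FL=2 FR=19 RL=5 RR=12


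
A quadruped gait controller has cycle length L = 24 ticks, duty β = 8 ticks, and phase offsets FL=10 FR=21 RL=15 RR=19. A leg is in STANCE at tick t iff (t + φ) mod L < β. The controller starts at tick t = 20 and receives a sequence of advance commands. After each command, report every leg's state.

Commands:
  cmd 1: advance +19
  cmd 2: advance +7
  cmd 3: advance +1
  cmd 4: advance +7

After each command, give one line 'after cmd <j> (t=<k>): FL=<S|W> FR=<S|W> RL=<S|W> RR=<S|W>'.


after cmd 1 (t=39): FL=S FR=W RL=S RR=W
after cmd 2 (t=46): FL=W FR=W RL=W RR=W
after cmd 3 (t=47): FL=W FR=W RL=W RR=W
after cmd 4 (t=54): FL=W FR=S RL=W RR=S

start t=20: FL=S FR=W RL=W RR=W
cmd 1: advance +19 → t=39, phase=(1,12,6,10) → FL=S FR=W RL=S RR=W
cmd 2: advance +7 → t=46, phase=(8,19,13,17) → FL=W FR=W RL=W RR=W
cmd 3: advance +1 → t=47, phase=(9,20,14,18) → FL=W FR=W RL=W RR=W
cmd 4: advance +7 → t=54, phase=(16,3,21,1) → FL=W FR=S RL=W RR=S


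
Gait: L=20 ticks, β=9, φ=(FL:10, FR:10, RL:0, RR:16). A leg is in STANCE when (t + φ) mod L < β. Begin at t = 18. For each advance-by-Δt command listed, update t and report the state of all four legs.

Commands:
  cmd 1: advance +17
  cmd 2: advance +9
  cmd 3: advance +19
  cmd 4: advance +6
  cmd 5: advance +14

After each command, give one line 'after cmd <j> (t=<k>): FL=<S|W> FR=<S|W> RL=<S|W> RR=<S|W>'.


after cmd 1 (t=35): FL=S FR=S RL=W RR=W
after cmd 2 (t=44): FL=W FR=W RL=S RR=S
after cmd 3 (t=63): FL=W FR=W RL=S RR=W
after cmd 4 (t=69): FL=W FR=W RL=W RR=S
after cmd 5 (t=83): FL=W FR=W RL=S RR=W

start t=18: FL=S FR=S RL=W RR=W
cmd 1: advance +17 → t=35, phase=(5,5,15,11) → FL=S FR=S RL=W RR=W
cmd 2: advance +9 → t=44, phase=(14,14,4,0) → FL=W FR=W RL=S RR=S
cmd 3: advance +19 → t=63, phase=(13,13,3,19) → FL=W FR=W RL=S RR=W
cmd 4: advance +6 → t=69, phase=(19,19,9,5) → FL=W FR=W RL=W RR=S
cmd 5: advance +14 → t=83, phase=(13,13,3,19) → FL=W FR=W RL=S RR=W


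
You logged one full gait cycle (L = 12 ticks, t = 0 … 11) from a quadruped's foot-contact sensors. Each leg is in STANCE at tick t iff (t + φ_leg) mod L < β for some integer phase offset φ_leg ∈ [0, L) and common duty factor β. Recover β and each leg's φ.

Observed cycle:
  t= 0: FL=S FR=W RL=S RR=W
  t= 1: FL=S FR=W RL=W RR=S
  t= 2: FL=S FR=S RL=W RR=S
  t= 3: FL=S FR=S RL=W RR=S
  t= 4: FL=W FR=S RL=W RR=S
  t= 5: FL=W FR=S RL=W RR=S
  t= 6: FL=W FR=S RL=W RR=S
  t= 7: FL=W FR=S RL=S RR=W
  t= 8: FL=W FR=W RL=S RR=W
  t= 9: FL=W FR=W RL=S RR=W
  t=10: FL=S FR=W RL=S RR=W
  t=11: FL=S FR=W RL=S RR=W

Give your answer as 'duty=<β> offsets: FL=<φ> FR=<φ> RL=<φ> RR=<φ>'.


duty=6 offsets: FL=2 FR=10 RL=5 RR=11

duty β = stance ticks per leg = 6
FL: stance ticks = 6; W→S at t=10 → φ=2
FR: stance ticks = 6; W→S at t=2 → φ=10
RL: stance ticks = 6; W→S at t=7 → φ=5
RR: stance ticks = 6; W→S at t=1 → φ=11


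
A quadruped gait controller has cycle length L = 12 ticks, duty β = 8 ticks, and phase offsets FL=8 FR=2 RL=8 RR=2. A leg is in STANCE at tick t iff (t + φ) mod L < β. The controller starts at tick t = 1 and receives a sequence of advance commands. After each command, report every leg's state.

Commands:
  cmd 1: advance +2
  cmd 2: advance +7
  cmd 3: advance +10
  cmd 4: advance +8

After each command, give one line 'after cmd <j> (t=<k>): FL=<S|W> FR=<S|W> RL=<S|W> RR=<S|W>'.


start t=1: FL=W FR=S RL=W RR=S
cmd 1: advance +2 → t=3, phase=(11,5,11,5) → FL=W FR=S RL=W RR=S
cmd 2: advance +7 → t=10, phase=(6,0,6,0) → FL=S FR=S RL=S RR=S
cmd 3: advance +10 → t=20, phase=(4,10,4,10) → FL=S FR=W RL=S RR=W
cmd 4: advance +8 → t=28, phase=(0,6,0,6) → FL=S FR=S RL=S RR=S

after cmd 1 (t=3): FL=W FR=S RL=W RR=S
after cmd 2 (t=10): FL=S FR=S RL=S RR=S
after cmd 3 (t=20): FL=S FR=W RL=S RR=W
after cmd 4 (t=28): FL=S FR=S RL=S RR=S


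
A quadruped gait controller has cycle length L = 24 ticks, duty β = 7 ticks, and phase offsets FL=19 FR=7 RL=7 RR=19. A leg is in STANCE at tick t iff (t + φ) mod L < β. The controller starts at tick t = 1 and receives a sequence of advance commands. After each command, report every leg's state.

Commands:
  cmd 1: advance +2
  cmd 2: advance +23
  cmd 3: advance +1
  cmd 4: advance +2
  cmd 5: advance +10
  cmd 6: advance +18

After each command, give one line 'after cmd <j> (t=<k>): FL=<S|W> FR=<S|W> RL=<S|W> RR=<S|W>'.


after cmd 1 (t=3): FL=W FR=W RL=W RR=W
after cmd 2 (t=26): FL=W FR=W RL=W RR=W
after cmd 3 (t=27): FL=W FR=W RL=W RR=W
after cmd 4 (t=29): FL=S FR=W RL=W RR=S
after cmd 5 (t=39): FL=W FR=W RL=W RR=W
after cmd 6 (t=57): FL=S FR=W RL=W RR=S

start t=1: FL=W FR=W RL=W RR=W
cmd 1: advance +2 → t=3, phase=(22,10,10,22) → FL=W FR=W RL=W RR=W
cmd 2: advance +23 → t=26, phase=(21,9,9,21) → FL=W FR=W RL=W RR=W
cmd 3: advance +1 → t=27, phase=(22,10,10,22) → FL=W FR=W RL=W RR=W
cmd 4: advance +2 → t=29, phase=(0,12,12,0) → FL=S FR=W RL=W RR=S
cmd 5: advance +10 → t=39, phase=(10,22,22,10) → FL=W FR=W RL=W RR=W
cmd 6: advance +18 → t=57, phase=(4,16,16,4) → FL=S FR=W RL=W RR=S


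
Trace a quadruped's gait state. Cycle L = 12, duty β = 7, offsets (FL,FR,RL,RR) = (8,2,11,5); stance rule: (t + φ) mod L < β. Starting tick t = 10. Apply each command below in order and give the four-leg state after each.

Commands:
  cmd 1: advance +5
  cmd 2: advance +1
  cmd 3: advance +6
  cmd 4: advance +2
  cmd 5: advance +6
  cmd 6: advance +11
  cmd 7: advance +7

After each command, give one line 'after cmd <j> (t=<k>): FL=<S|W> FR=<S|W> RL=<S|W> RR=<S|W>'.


after cmd 1 (t=15): FL=W FR=S RL=S RR=W
after cmd 2 (t=16): FL=S FR=S RL=S RR=W
after cmd 3 (t=22): FL=S FR=S RL=W RR=S
after cmd 4 (t=24): FL=W FR=S RL=W RR=S
after cmd 5 (t=30): FL=S FR=W RL=S RR=W
after cmd 6 (t=41): FL=S FR=W RL=S RR=W
after cmd 7 (t=48): FL=W FR=S RL=W RR=S

start t=10: FL=S FR=S RL=W RR=S
cmd 1: advance +5 → t=15, phase=(11,5,2,8) → FL=W FR=S RL=S RR=W
cmd 2: advance +1 → t=16, phase=(0,6,3,9) → FL=S FR=S RL=S RR=W
cmd 3: advance +6 → t=22, phase=(6,0,9,3) → FL=S FR=S RL=W RR=S
cmd 4: advance +2 → t=24, phase=(8,2,11,5) → FL=W FR=S RL=W RR=S
cmd 5: advance +6 → t=30, phase=(2,8,5,11) → FL=S FR=W RL=S RR=W
cmd 6: advance +11 → t=41, phase=(1,7,4,10) → FL=S FR=W RL=S RR=W
cmd 7: advance +7 → t=48, phase=(8,2,11,5) → FL=W FR=S RL=W RR=S


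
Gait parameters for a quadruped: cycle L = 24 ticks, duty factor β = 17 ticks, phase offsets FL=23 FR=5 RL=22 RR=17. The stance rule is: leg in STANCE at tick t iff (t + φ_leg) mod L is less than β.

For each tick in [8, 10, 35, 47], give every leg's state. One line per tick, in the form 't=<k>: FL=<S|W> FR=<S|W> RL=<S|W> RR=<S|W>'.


t=8: phase=(7,13,6,1) vs β=17 → FL=S FR=S RL=S RR=S
t=10: phase=(9,15,8,3) vs β=17 → FL=S FR=S RL=S RR=S
t=35: phase=(10,16,9,4) vs β=17 → FL=S FR=S RL=S RR=S
t=47: phase=(22,4,21,16) vs β=17 → FL=W FR=S RL=W RR=S

t=8: FL=S FR=S RL=S RR=S
t=10: FL=S FR=S RL=S RR=S
t=35: FL=S FR=S RL=S RR=S
t=47: FL=W FR=S RL=W RR=S


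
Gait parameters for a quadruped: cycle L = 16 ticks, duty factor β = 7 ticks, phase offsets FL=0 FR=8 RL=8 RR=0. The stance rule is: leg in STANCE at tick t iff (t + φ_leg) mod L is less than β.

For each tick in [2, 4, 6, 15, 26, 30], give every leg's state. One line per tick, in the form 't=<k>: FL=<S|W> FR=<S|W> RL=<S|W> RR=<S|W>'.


t=2: FL=S FR=W RL=W RR=S
t=4: FL=S FR=W RL=W RR=S
t=6: FL=S FR=W RL=W RR=S
t=15: FL=W FR=W RL=W RR=W
t=26: FL=W FR=S RL=S RR=W
t=30: FL=W FR=S RL=S RR=W

t=2: phase=(2,10,10,2) vs β=7 → FL=S FR=W RL=W RR=S
t=4: phase=(4,12,12,4) vs β=7 → FL=S FR=W RL=W RR=S
t=6: phase=(6,14,14,6) vs β=7 → FL=S FR=W RL=W RR=S
t=15: phase=(15,7,7,15) vs β=7 → FL=W FR=W RL=W RR=W
t=26: phase=(10,2,2,10) vs β=7 → FL=W FR=S RL=S RR=W
t=30: phase=(14,6,6,14) vs β=7 → FL=W FR=S RL=S RR=W


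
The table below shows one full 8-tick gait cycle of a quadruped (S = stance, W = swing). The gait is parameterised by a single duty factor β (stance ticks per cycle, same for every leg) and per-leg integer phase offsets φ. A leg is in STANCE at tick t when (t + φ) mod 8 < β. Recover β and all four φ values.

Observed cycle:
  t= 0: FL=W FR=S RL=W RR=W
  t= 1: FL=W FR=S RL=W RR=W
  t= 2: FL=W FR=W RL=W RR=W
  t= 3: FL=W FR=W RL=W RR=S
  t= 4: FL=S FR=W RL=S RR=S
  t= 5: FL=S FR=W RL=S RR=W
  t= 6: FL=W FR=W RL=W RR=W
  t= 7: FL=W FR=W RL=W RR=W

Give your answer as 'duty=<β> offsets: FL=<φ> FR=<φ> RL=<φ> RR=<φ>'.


duty β = stance ticks per leg = 2
FL: stance ticks = 2; W→S at t=4 → φ=4
FR: stance ticks = 2; W→S at t=0 → φ=0
RL: stance ticks = 2; W→S at t=4 → φ=4
RR: stance ticks = 2; W→S at t=3 → φ=5

duty=2 offsets: FL=4 FR=0 RL=4 RR=5


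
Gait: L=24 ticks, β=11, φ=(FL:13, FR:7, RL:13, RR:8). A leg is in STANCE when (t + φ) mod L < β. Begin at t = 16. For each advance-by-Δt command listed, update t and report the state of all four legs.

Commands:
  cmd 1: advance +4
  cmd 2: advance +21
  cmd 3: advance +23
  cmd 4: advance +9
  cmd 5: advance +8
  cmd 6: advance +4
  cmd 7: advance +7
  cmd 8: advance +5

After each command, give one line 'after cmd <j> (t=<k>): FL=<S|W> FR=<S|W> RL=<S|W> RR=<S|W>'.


start t=16: FL=S FR=W RL=S RR=S
cmd 1: advance +4 → t=20, phase=(9,3,9,4) → FL=S FR=S RL=S RR=S
cmd 2: advance +21 → t=41, phase=(6,0,6,1) → FL=S FR=S RL=S RR=S
cmd 3: advance +23 → t=64, phase=(5,23,5,0) → FL=S FR=W RL=S RR=S
cmd 4: advance +9 → t=73, phase=(14,8,14,9) → FL=W FR=S RL=W RR=S
cmd 5: advance +8 → t=81, phase=(22,16,22,17) → FL=W FR=W RL=W RR=W
cmd 6: advance +4 → t=85, phase=(2,20,2,21) → FL=S FR=W RL=S RR=W
cmd 7: advance +7 → t=92, phase=(9,3,9,4) → FL=S FR=S RL=S RR=S
cmd 8: advance +5 → t=97, phase=(14,8,14,9) → FL=W FR=S RL=W RR=S

after cmd 1 (t=20): FL=S FR=S RL=S RR=S
after cmd 2 (t=41): FL=S FR=S RL=S RR=S
after cmd 3 (t=64): FL=S FR=W RL=S RR=S
after cmd 4 (t=73): FL=W FR=S RL=W RR=S
after cmd 5 (t=81): FL=W FR=W RL=W RR=W
after cmd 6 (t=85): FL=S FR=W RL=S RR=W
after cmd 7 (t=92): FL=S FR=S RL=S RR=S
after cmd 8 (t=97): FL=W FR=S RL=W RR=S


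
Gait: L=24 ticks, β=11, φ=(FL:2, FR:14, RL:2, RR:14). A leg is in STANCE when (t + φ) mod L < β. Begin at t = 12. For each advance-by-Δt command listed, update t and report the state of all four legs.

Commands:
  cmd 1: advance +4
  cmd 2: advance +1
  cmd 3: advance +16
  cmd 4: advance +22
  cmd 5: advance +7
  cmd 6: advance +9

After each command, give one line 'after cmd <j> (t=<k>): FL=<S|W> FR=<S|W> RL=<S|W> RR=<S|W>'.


start t=12: FL=W FR=S RL=W RR=S
cmd 1: advance +4 → t=16, phase=(18,6,18,6) → FL=W FR=S RL=W RR=S
cmd 2: advance +1 → t=17, phase=(19,7,19,7) → FL=W FR=S RL=W RR=S
cmd 3: advance +16 → t=33, phase=(11,23,11,23) → FL=W FR=W RL=W RR=W
cmd 4: advance +22 → t=55, phase=(9,21,9,21) → FL=S FR=W RL=S RR=W
cmd 5: advance +7 → t=62, phase=(16,4,16,4) → FL=W FR=S RL=W RR=S
cmd 6: advance +9 → t=71, phase=(1,13,1,13) → FL=S FR=W RL=S RR=W

after cmd 1 (t=16): FL=W FR=S RL=W RR=S
after cmd 2 (t=17): FL=W FR=S RL=W RR=S
after cmd 3 (t=33): FL=W FR=W RL=W RR=W
after cmd 4 (t=55): FL=S FR=W RL=S RR=W
after cmd 5 (t=62): FL=W FR=S RL=W RR=S
after cmd 6 (t=71): FL=S FR=W RL=S RR=W
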